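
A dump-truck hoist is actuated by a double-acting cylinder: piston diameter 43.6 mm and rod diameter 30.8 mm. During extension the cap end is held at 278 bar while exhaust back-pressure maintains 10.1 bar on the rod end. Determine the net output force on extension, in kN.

F ≈ 40.8 kN

Cap-side area A_cap = π/4 × (43.6 mm)² = 1493 mm^2
Rod-side annular area A_ann = π/4 × (43.6² − 30.8²) = 748.0 mm^2
Net thrust = P_cap·A_cap − P_rod·A_ann = 41.51 kN − 0.7554 kN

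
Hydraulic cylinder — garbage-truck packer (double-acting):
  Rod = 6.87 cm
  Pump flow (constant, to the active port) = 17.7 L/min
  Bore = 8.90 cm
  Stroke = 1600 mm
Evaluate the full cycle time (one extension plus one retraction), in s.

Cap-side area A_cap = π/4 × (8.90 cm)² = 62.21 cm^2
Rod-side annular area A_ann = π/4 × (8.90² − 6.87²) = 25.14 cm^2
t_ext = A_cap·L/Q = 33.74 s
t_ret = A_ann·L/Q = 13.64 s
t_cycle = t_ext + t_ret

t ≈ 47.4 s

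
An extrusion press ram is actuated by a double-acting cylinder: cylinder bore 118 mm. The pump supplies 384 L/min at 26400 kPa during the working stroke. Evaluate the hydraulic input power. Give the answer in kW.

Hydraulic power = P × Q

W ≈ 169 kW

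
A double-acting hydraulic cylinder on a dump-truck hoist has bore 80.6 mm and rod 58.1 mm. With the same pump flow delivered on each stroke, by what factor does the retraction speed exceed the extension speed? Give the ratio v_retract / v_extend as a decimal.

v_ret/v_ext ≈ 2.08

Cap-side area A_cap = π/4 × (80.6 mm)² = 5102 mm^2
Rod-side annular area A_ann = π/4 × (80.6² − 58.1²) = 2451 mm^2
For equal Q, v ∝ 1/A, so v_ret/v_ext = A_cap/A_ann.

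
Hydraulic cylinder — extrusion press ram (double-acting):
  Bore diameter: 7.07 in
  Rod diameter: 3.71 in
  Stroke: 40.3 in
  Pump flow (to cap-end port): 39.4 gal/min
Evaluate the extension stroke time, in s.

Cap-side area A_cap = π/4 × (7.07 in)² = 39.26 in^2
Swept volume V = A × L; t = V / Q = A·L / Q

t ≈ 10.4 s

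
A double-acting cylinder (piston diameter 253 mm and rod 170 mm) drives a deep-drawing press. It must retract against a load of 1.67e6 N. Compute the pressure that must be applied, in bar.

Rod-side annular area A_ann = π/4 × (253² − 170²) = 27570 mm^2
Retraction: pressure acts on the annular area.
P = F / A = 1.67e6 N / A

P ≈ 606 bar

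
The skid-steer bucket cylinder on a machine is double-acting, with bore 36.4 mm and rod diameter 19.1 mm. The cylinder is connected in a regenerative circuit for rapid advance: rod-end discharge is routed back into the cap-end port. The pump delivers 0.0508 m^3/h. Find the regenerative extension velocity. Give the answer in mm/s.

In regeneration the rod-end outflow joins the pump flow into the cap end, so the net volume the pump must supply per unit advance equals the rod cross-section area.
Rod cross-section A_rod = π/4 × (19.1 mm)² = 286.5 mm^2
v = Q_pump / A_rod

v ≈ 49.2 mm/s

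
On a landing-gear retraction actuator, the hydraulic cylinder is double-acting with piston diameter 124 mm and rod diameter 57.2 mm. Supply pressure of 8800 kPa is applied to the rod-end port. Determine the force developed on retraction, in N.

F ≈ 83700 N

Rod-side annular area A_ann = π/4 × (124² − 57.2²) = 9507 mm^2
On retraction the pressure acts on the annular area (bore minus rod).
F = P × A_ann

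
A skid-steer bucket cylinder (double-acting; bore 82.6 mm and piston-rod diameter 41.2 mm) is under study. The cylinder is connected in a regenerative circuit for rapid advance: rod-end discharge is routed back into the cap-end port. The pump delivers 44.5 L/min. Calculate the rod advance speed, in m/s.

In regeneration the rod-end outflow joins the pump flow into the cap end, so the net volume the pump must supply per unit advance equals the rod cross-section area.
Rod cross-section A_rod = π/4 × (41.2 mm)² = 1333 mm^2
v = Q_pump / A_rod

v ≈ 0.556 m/s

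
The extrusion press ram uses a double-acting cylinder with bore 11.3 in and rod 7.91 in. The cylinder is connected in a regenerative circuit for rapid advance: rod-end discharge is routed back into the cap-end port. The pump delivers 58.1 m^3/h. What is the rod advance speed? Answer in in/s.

In regeneration the rod-end outflow joins the pump flow into the cap end, so the net volume the pump must supply per unit advance equals the rod cross-section area.
Rod cross-section A_rod = π/4 × (7.91 in)² = 49.14 in^2
v = Q_pump / A_rod

v ≈ 20.0 in/s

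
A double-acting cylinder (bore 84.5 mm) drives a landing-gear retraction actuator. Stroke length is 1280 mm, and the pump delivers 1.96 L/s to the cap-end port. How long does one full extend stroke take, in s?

t ≈ 3.66 s

Cap-side area A_cap = π/4 × (84.5 mm)² = 5608 mm^2
Swept volume V = A × L; t = V / Q = A·L / Q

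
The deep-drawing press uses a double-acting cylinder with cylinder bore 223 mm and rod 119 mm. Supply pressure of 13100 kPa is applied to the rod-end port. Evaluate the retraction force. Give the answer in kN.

F ≈ 366 kN

Rod-side annular area A_ann = π/4 × (223² − 119²) = 27940 mm^2
On retraction the pressure acts on the annular area (bore minus rod).
F = P × A_ann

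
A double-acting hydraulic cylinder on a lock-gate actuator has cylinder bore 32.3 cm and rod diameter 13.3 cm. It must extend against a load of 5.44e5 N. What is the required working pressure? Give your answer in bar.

Cap-side area A_cap = π/4 × (32.3 cm)² = 819.4 cm^2
P = F / A = 5.44e5 N / A

P ≈ 66.4 bar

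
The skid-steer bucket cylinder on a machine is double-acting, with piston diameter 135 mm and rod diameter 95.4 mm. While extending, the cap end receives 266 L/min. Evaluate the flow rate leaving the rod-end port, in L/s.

Cap-side area A_cap = π/4 × (135 mm)² = 14310 mm^2
Rod-side annular area A_ann = π/4 × (135² − 95.4²) = 7166 mm^2
Piston speed v = Q_in/A_cap; rod-end outflow Q_out = v × A_ann = Q_in × A_ann/A_cap.

Q_out ≈ 2.22 L/s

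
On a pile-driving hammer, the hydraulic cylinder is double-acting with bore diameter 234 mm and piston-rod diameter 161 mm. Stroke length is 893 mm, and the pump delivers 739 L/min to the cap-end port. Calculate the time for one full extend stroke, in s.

Cap-side area A_cap = π/4 × (234 mm)² = 43010 mm^2
Swept volume V = A × L; t = V / Q = A·L / Q

t ≈ 3.12 s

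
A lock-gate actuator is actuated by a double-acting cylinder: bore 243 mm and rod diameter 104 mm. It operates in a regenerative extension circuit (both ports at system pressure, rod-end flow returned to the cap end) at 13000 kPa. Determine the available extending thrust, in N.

With equal pressure on both faces, forces on the annular region cancel; the net push is pressure × rod cross-section.
Rod cross-section A_rod = π/4 × (104 mm)² = 8495 mm^2
F = P × A_rod

F ≈ 1.10e5 N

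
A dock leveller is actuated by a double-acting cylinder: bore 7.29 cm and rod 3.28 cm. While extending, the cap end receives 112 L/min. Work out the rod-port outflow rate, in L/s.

Q_out ≈ 1.49 L/s

Cap-side area A_cap = π/4 × (7.29 cm)² = 41.74 cm^2
Rod-side annular area A_ann = π/4 × (7.29² − 3.28²) = 33.29 cm^2
Piston speed v = Q_in/A_cap; rod-end outflow Q_out = v × A_ann = Q_in × A_ann/A_cap.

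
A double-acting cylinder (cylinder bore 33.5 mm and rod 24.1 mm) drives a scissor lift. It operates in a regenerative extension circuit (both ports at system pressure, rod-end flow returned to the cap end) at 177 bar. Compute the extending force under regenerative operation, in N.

With equal pressure on both faces, forces on the annular region cancel; the net push is pressure × rod cross-section.
Rod cross-section A_rod = π/4 × (24.1 mm)² = 456.2 mm^2
F = P × A_rod

F ≈ 8070 N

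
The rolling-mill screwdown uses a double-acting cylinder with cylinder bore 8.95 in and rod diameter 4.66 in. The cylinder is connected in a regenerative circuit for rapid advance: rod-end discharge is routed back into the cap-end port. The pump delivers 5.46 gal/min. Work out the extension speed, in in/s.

v ≈ 1.23 in/s

In regeneration the rod-end outflow joins the pump flow into the cap end, so the net volume the pump must supply per unit advance equals the rod cross-section area.
Rod cross-section A_rod = π/4 × (4.66 in)² = 17.06 in^2
v = Q_pump / A_rod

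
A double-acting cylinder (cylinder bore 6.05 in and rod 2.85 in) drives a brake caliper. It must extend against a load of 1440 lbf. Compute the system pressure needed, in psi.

Cap-side area A_cap = π/4 × (6.05 in)² = 28.75 in^2
P = F / A = 1440 lbf / A

P ≈ 50.1 psi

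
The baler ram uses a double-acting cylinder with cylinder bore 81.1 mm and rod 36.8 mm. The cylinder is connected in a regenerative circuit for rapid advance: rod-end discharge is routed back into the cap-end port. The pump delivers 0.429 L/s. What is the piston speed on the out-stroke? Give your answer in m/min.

v ≈ 24.2 m/min

In regeneration the rod-end outflow joins the pump flow into the cap end, so the net volume the pump must supply per unit advance equals the rod cross-section area.
Rod cross-section A_rod = π/4 × (36.8 mm)² = 1064 mm^2
v = Q_pump / A_rod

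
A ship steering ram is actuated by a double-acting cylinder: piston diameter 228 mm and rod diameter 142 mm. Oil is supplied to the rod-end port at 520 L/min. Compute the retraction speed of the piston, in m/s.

Rod-side annular area A_ann = π/4 × (228² − 142²) = 24990 mm^2
Flow into the rod-end port fills the annular volume.
v = Q / A

v ≈ 0.347 m/s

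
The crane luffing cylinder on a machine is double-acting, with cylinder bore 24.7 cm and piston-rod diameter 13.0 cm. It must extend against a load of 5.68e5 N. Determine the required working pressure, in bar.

Cap-side area A_cap = π/4 × (24.7 cm)² = 479.2 cm^2
P = F / A = 5.68e5 N / A

P ≈ 119 bar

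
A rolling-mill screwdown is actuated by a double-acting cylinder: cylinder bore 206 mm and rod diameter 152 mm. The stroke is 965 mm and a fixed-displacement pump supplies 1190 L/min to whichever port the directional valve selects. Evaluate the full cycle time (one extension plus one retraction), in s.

t ≈ 2.36 s

Cap-side area A_cap = π/4 × (206 mm)² = 33330 mm^2
Rod-side annular area A_ann = π/4 × (206² − 152²) = 15180 mm^2
t_ext = A_cap·L/Q = 1.622 s
t_ret = A_ann·L/Q = 0.7388 s
t_cycle = t_ext + t_ret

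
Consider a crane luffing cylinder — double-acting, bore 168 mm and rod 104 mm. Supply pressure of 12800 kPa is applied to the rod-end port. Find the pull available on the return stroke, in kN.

F ≈ 175 kN

Rod-side annular area A_ann = π/4 × (168² − 104²) = 13670 mm^2
On retraction the pressure acts on the annular area (bore minus rod).
F = P × A_ann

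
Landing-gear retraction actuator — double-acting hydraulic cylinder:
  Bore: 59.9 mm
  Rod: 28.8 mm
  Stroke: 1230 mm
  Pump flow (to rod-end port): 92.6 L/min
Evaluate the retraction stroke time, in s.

t ≈ 1.73 s

Rod-side annular area A_ann = π/4 × (59.9² − 28.8²) = 2167 mm^2
Swept volume V = A × L; t = V / Q = A·L / Q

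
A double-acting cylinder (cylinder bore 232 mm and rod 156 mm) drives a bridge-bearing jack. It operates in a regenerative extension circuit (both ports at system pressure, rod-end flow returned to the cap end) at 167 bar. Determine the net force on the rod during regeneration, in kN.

With equal pressure on both faces, forces on the annular region cancel; the net push is pressure × rod cross-section.
Rod cross-section A_rod = π/4 × (156 mm)² = 19110 mm^2
F = P × A_rod

F ≈ 319 kN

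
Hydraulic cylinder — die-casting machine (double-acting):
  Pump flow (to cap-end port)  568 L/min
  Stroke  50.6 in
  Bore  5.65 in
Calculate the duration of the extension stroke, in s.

Cap-side area A_cap = π/4 × (5.65 in)² = 25.07 in^2
Swept volume V = A × L; t = V / Q = A·L / Q

t ≈ 2.20 s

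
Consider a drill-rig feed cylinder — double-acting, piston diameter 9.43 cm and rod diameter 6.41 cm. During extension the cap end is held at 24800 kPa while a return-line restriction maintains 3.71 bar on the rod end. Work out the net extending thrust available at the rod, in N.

F ≈ 1.72e5 N

Cap-side area A_cap = π/4 × (9.43 cm)² = 69.84 cm^2
Rod-side annular area A_ann = π/4 × (9.43² − 6.41²) = 37.57 cm^2
Net thrust = P_cap·A_cap − P_rod·A_ann = 1.732e5 N − 1394 N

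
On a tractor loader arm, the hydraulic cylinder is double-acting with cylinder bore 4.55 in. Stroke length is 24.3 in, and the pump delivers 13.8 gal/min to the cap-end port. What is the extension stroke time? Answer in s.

Cap-side area A_cap = π/4 × (4.55 in)² = 16.26 in^2
Swept volume V = A × L; t = V / Q = A·L / Q

t ≈ 7.44 s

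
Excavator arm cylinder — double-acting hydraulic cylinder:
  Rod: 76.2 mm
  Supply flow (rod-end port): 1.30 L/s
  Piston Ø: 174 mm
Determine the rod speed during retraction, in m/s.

Rod-side annular area A_ann = π/4 × (174² − 76.2²) = 19220 mm^2
Flow into the rod-end port fills the annular volume.
v = Q / A

v ≈ 0.0676 m/s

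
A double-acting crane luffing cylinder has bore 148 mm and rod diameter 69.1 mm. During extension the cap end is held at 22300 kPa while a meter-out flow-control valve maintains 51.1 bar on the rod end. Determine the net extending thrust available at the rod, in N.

Cap-side area A_cap = π/4 × (148 mm)² = 17200 mm^2
Rod-side annular area A_ann = π/4 × (148² − 69.1²) = 13450 mm^2
Net thrust = P_cap·A_cap − P_rod·A_ann = 3.836e5 N − 68750 N

F ≈ 3.15e5 N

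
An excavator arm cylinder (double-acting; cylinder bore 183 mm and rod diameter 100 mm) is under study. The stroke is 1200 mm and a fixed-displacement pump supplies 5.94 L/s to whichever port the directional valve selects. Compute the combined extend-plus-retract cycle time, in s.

t ≈ 9.04 s

Cap-side area A_cap = π/4 × (183 mm)² = 26300 mm^2
Rod-side annular area A_ann = π/4 × (183² − 100²) = 18450 mm^2
t_ext = A_cap·L/Q = 5.314 s
t_ret = A_ann·L/Q = 3.727 s
t_cycle = t_ext + t_ret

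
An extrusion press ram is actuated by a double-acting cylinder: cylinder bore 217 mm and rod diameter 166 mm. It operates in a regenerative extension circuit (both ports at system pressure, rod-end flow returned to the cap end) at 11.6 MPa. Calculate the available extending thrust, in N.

With equal pressure on both faces, forces on the annular region cancel; the net push is pressure × rod cross-section.
Rod cross-section A_rod = π/4 × (166 mm)² = 21640 mm^2
F = P × A_rod

F ≈ 2.51e5 N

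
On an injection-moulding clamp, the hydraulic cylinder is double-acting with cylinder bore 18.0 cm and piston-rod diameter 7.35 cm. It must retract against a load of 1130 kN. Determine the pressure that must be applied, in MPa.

P ≈ 53.3 MPa

Rod-side annular area A_ann = π/4 × (18.0² − 7.35²) = 212.0 cm^2
Retraction: pressure acts on the annular area.
P = F / A = 1130 kN / A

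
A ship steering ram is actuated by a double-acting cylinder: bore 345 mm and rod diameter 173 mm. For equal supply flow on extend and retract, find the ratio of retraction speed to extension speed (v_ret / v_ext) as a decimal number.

v_ret/v_ext ≈ 1.34

Cap-side area A_cap = π/4 × (345 mm)² = 93480 mm^2
Rod-side annular area A_ann = π/4 × (345² − 173²) = 69980 mm^2
For equal Q, v ∝ 1/A, so v_ret/v_ext = A_cap/A_ann.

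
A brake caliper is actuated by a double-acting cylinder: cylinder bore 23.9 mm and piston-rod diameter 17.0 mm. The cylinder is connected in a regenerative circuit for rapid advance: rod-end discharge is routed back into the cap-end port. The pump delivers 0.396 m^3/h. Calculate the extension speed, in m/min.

v ≈ 29.1 m/min

In regeneration the rod-end outflow joins the pump flow into the cap end, so the net volume the pump must supply per unit advance equals the rod cross-section area.
Rod cross-section A_rod = π/4 × (17.0 mm)² = 227.0 mm^2
v = Q_pump / A_rod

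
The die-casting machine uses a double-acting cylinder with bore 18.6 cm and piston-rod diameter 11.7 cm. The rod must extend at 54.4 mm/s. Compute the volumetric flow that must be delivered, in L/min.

Cap-side area A_cap = π/4 × (18.6 cm)² = 271.7 cm^2
Q = A × v

Q ≈ 88.7 L/min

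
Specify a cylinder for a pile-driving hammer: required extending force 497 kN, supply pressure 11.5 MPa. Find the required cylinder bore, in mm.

D ≈ 235 mm

Extension force acts on the full piston face: F = P × (π/4)D².
D = √(4F / (πP)) = √(4 × 497 kN / (π × 11.5 MPa))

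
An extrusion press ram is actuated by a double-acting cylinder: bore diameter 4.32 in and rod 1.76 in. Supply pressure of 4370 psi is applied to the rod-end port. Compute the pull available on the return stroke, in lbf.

Rod-side annular area A_ann = π/4 × (4.32² − 1.76²) = 12.22 in^2
On retraction the pressure acts on the annular area (bore minus rod).
F = P × A_ann

F ≈ 53400 lbf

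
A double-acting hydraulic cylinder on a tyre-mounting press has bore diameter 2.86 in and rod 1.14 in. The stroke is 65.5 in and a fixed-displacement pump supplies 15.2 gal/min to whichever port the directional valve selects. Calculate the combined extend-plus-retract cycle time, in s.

Cap-side area A_cap = π/4 × (2.86 in)² = 6.424 in^2
Rod-side annular area A_ann = π/4 × (2.86² − 1.14²) = 5.404 in^2
t_ext = A_cap·L/Q = 7.190 s
t_ret = A_ann·L/Q = 6.048 s
t_cycle = t_ext + t_ret

t ≈ 13.2 s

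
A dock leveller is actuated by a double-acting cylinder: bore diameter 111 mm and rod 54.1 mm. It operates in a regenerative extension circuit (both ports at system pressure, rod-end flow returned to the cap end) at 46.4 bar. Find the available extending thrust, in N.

F ≈ 10700 N

With equal pressure on both faces, forces on the annular region cancel; the net push is pressure × rod cross-section.
Rod cross-section A_rod = π/4 × (54.1 mm)² = 2299 mm^2
F = P × A_rod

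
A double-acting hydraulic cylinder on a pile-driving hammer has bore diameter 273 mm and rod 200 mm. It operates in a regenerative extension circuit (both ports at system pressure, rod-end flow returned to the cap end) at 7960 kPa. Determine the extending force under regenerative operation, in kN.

With equal pressure on both faces, forces on the annular region cancel; the net push is pressure × rod cross-section.
Rod cross-section A_rod = π/4 × (200 mm)² = 31420 mm^2
F = P × A_rod

F ≈ 250 kN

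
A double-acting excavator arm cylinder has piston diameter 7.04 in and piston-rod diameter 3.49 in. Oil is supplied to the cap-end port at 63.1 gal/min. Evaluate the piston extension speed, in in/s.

v ≈ 6.24 in/s

Cap-side area A_cap = π/4 × (7.04 in)² = 38.93 in^2
v = Q / A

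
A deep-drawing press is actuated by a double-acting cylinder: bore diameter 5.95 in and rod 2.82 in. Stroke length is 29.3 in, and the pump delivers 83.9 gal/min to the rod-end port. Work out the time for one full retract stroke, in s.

Rod-side annular area A_ann = π/4 × (5.95² − 2.82²) = 21.56 in^2
Swept volume V = A × L; t = V / Q = A·L / Q

t ≈ 1.96 s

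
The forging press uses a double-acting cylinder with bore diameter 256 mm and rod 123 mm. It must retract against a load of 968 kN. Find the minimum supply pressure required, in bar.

Rod-side annular area A_ann = π/4 × (256² − 123²) = 39590 mm^2
Retraction: pressure acts on the annular area.
P = F / A = 968 kN / A

P ≈ 245 bar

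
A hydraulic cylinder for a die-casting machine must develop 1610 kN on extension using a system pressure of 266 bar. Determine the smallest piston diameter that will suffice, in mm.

Extension force acts on the full piston face: F = P × (π/4)D².
D = √(4F / (πP)) = √(4 × 1610 kN / (π × 266 bar))

D ≈ 278 mm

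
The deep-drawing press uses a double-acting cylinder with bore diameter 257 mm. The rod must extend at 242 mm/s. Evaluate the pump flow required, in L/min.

Cap-side area A_cap = π/4 × (257 mm)² = 51870 mm^2
Q = A × v

Q ≈ 753 L/min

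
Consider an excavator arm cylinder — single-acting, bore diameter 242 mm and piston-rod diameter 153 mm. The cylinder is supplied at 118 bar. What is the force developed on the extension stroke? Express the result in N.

F ≈ 5.43e5 N

Cap-side area A_cap = π/4 × (242 mm)² = 46000 mm^2
F = P × A_cap = 118 bar × A_cap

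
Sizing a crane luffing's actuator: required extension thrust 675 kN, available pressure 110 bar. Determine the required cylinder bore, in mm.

D ≈ 280 mm

Extension force acts on the full piston face: F = P × (π/4)D².
D = √(4F / (πP)) = √(4 × 675 kN / (π × 110 bar))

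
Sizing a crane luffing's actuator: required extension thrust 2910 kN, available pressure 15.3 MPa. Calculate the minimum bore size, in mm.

D ≈ 492 mm

Extension force acts on the full piston face: F = P × (π/4)D².
D = √(4F / (πP)) = √(4 × 2910 kN / (π × 15.3 MPa))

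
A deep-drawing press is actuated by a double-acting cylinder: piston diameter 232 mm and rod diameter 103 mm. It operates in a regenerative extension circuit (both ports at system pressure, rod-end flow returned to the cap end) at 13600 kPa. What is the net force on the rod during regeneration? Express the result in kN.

F ≈ 113 kN

With equal pressure on both faces, forces on the annular region cancel; the net push is pressure × rod cross-section.
Rod cross-section A_rod = π/4 × (103 mm)² = 8332 mm^2
F = P × A_rod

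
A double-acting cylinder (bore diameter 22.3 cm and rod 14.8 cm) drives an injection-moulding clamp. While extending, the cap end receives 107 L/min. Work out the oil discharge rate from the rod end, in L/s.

Cap-side area A_cap = π/4 × (22.3 cm)² = 390.6 cm^2
Rod-side annular area A_ann = π/4 × (22.3² − 14.8²) = 218.5 cm^2
Piston speed v = Q_in/A_cap; rod-end outflow Q_out = v × A_ann = Q_in × A_ann/A_cap.

Q_out ≈ 0.998 L/s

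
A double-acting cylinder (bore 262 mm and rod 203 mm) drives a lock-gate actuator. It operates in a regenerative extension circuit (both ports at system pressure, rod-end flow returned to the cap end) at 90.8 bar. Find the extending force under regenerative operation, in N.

With equal pressure on both faces, forces on the annular region cancel; the net push is pressure × rod cross-section.
Rod cross-section A_rod = π/4 × (203 mm)² = 32370 mm^2
F = P × A_rod

F ≈ 2.94e5 N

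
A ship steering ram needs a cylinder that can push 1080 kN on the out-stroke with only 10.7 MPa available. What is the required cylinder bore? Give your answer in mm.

Extension force acts on the full piston face: F = P × (π/4)D².
D = √(4F / (πP)) = √(4 × 1080 kN / (π × 10.7 MPa))

D ≈ 358 mm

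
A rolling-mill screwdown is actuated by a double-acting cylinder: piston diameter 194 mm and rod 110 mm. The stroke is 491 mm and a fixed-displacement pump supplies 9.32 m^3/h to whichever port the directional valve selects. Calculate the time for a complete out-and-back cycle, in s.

t ≈ 9.41 s

Cap-side area A_cap = π/4 × (194 mm)² = 29560 mm^2
Rod-side annular area A_ann = π/4 × (194² − 110²) = 20060 mm^2
t_ext = A_cap·L/Q = 5.606 s
t_ret = A_ann·L/Q = 3.804 s
t_cycle = t_ext + t_ret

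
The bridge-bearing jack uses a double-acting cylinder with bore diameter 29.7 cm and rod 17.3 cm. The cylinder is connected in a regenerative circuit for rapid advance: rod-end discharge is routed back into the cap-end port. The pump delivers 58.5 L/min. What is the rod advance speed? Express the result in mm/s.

v ≈ 41.5 mm/s

In regeneration the rod-end outflow joins the pump flow into the cap end, so the net volume the pump must supply per unit advance equals the rod cross-section area.
Rod cross-section A_rod = π/4 × (17.3 cm)² = 235.1 cm^2
v = Q_pump / A_rod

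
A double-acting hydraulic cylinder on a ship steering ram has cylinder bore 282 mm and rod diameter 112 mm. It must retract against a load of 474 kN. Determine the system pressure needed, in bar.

P ≈ 90.1 bar

Rod-side annular area A_ann = π/4 × (282² − 112²) = 52610 mm^2
Retraction: pressure acts on the annular area.
P = F / A = 474 kN / A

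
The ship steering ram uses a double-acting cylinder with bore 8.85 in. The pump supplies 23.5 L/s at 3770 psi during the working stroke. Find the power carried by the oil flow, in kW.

Hydraulic power = P × Q

W ≈ 611 kW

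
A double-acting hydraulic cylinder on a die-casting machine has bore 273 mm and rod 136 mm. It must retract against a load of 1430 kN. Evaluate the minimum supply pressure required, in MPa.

P ≈ 32.5 MPa

Rod-side annular area A_ann = π/4 × (273² − 136²) = 44010 mm^2
Retraction: pressure acts on the annular area.
P = F / A = 1430 kN / A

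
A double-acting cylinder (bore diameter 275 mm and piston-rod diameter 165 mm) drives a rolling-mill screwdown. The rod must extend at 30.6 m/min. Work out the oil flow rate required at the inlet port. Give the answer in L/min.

Q ≈ 1820 L/min

Cap-side area A_cap = π/4 × (275 mm)² = 59400 mm^2
Q = A × v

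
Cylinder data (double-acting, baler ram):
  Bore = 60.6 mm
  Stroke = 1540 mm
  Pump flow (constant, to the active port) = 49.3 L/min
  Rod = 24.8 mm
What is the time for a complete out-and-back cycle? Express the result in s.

t ≈ 9.91 s

Cap-side area A_cap = π/4 × (60.6 mm)² = 2884 mm^2
Rod-side annular area A_ann = π/4 × (60.6² − 24.8²) = 2401 mm^2
t_ext = A_cap·L/Q = 5.406 s
t_ret = A_ann·L/Q = 4.500 s
t_cycle = t_ext + t_ret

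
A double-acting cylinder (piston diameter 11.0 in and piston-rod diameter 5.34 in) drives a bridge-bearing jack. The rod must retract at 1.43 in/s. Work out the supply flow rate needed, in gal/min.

Q ≈ 27.0 gal/min

Rod-side annular area A_ann = π/4 × (11.0² − 5.34²) = 72.64 in^2
Q = A × v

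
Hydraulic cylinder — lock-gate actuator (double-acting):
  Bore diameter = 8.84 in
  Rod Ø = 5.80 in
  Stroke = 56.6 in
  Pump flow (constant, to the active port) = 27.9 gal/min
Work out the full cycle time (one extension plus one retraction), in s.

Cap-side area A_cap = π/4 × (8.84 in)² = 61.38 in^2
Rod-side annular area A_ann = π/4 × (8.84² − 5.80²) = 34.95 in^2
t_ext = A_cap·L/Q = 32.34 s
t_ret = A_ann·L/Q = 18.42 s
t_cycle = t_ext + t_ret

t ≈ 50.8 s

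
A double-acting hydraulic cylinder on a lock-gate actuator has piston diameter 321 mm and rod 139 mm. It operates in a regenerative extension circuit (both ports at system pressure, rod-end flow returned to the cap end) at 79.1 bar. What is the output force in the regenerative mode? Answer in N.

With equal pressure on both faces, forces on the annular region cancel; the net push is pressure × rod cross-section.
Rod cross-section A_rod = π/4 × (139 mm)² = 15170 mm^2
F = P × A_rod

F ≈ 1.20e5 N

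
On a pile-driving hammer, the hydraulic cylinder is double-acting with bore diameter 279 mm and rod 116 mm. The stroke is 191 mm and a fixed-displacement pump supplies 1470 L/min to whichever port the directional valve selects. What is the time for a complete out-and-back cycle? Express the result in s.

Cap-side area A_cap = π/4 × (279 mm)² = 61140 mm^2
Rod-side annular area A_ann = π/4 × (279² − 116²) = 50570 mm^2
t_ext = A_cap·L/Q = 0.4766 s
t_ret = A_ann·L/Q = 0.3942 s
t_cycle = t_ext + t_ret

t ≈ 0.871 s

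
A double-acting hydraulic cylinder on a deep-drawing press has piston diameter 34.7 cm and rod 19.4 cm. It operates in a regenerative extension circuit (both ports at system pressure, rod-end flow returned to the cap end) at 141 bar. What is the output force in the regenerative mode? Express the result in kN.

F ≈ 417 kN

With equal pressure on both faces, forces on the annular region cancel; the net push is pressure × rod cross-section.
Rod cross-section A_rod = π/4 × (19.4 cm)² = 295.6 cm^2
F = P × A_rod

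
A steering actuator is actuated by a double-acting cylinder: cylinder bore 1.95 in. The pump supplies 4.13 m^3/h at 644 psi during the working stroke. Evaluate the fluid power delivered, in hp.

Hydraulic power = P × Q

W ≈ 6.83 hp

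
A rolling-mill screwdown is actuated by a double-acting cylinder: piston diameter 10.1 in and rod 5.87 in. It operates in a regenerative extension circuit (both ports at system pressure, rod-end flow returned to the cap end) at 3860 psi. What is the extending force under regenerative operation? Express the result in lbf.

With equal pressure on both faces, forces on the annular region cancel; the net push is pressure × rod cross-section.
Rod cross-section A_rod = π/4 × (5.87 in)² = 27.06 in^2
F = P × A_rod

F ≈ 1.04e5 lbf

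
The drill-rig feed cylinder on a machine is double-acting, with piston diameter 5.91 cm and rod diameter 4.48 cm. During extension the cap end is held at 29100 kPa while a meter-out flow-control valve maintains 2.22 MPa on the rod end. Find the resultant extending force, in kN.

F ≈ 77.2 kN

Cap-side area A_cap = π/4 × (5.91 cm)² = 27.43 cm^2
Rod-side annular area A_ann = π/4 × (5.91² − 4.48²) = 11.67 cm^2
Net thrust = P_cap·A_cap − P_rod·A_ann = 79.83 kN − 2.591 kN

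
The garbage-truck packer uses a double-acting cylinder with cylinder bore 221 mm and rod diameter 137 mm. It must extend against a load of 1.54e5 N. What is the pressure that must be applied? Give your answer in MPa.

P ≈ 4.01 MPa

Cap-side area A_cap = π/4 × (221 mm)² = 38360 mm^2
P = F / A = 1.54e5 N / A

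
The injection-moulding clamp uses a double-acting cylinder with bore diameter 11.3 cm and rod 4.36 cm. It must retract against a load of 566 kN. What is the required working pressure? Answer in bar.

Rod-side annular area A_ann = π/4 × (11.3² − 4.36²) = 85.36 cm^2
Retraction: pressure acts on the annular area.
P = F / A = 566 kN / A

P ≈ 663 bar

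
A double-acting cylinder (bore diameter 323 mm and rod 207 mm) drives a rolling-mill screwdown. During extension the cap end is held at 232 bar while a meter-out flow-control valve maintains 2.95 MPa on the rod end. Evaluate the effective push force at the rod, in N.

F ≈ 1.76e6 N

Cap-side area A_cap = π/4 × (323 mm)² = 81940 mm^2
Rod-side annular area A_ann = π/4 × (323² − 207²) = 48290 mm^2
Net thrust = P_cap·A_cap − P_rod·A_ann = 1.901e6 N − 1.424e5 N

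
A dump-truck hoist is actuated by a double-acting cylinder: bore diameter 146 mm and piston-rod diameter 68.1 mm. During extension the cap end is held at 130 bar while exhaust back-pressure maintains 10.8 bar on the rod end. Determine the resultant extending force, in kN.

F ≈ 203 kN

Cap-side area A_cap = π/4 × (146 mm)² = 16740 mm^2
Rod-side annular area A_ann = π/4 × (146² − 68.1²) = 13100 mm^2
Net thrust = P_cap·A_cap − P_rod·A_ann = 217.6 kN − 14.15 kN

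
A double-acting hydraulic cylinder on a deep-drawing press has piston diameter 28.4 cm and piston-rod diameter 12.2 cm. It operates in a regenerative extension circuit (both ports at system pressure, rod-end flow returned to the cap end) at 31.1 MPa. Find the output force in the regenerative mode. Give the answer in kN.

With equal pressure on both faces, forces on the annular region cancel; the net push is pressure × rod cross-section.
Rod cross-section A_rod = π/4 × (12.2 cm)² = 116.9 cm^2
F = P × A_rod

F ≈ 364 kN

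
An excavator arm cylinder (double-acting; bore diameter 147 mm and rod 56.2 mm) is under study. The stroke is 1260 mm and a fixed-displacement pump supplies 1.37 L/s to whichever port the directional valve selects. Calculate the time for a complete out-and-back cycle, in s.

t ≈ 28.9 s

Cap-side area A_cap = π/4 × (147 mm)² = 16970 mm^2
Rod-side annular area A_ann = π/4 × (147² − 56.2²) = 14490 mm^2
t_ext = A_cap·L/Q = 15.61 s
t_ret = A_ann·L/Q = 13.33 s
t_cycle = t_ext + t_ret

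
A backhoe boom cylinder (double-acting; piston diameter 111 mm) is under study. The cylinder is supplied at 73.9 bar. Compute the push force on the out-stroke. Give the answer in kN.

Cap-side area A_cap = π/4 × (111 mm)² = 9677 mm^2
F = P × A_cap = 73.9 bar × A_cap

F ≈ 71.5 kN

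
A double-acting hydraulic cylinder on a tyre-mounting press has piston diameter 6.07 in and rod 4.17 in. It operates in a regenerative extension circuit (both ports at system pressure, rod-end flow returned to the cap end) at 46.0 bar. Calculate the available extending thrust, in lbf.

F ≈ 9110 lbf

With equal pressure on both faces, forces on the annular region cancel; the net push is pressure × rod cross-section.
Rod cross-section A_rod = π/4 × (4.17 in)² = 13.66 in^2
F = P × A_rod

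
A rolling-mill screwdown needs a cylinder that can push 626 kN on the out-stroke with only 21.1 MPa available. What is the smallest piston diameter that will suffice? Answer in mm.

Extension force acts on the full piston face: F = P × (π/4)D².
D = √(4F / (πP)) = √(4 × 626 kN / (π × 21.1 MPa))

D ≈ 194 mm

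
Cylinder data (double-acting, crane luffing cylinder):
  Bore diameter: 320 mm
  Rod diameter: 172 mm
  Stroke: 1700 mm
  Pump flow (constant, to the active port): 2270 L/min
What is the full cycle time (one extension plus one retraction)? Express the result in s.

t ≈ 6.18 s

Cap-side area A_cap = π/4 × (320 mm)² = 80420 mm^2
Rod-side annular area A_ann = π/4 × (320² − 172²) = 57190 mm^2
t_ext = A_cap·L/Q = 3.614 s
t_ret = A_ann·L/Q = 2.570 s
t_cycle = t_ext + t_ret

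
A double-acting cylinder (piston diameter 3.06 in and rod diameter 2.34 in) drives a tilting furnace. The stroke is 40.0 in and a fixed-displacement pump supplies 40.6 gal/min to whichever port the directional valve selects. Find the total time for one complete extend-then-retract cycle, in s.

Cap-side area A_cap = π/4 × (3.06 in)² = 7.354 in^2
Rod-side annular area A_ann = π/4 × (3.06² − 2.34²) = 3.054 in^2
t_ext = A_cap·L/Q = 1.882 s
t_ret = A_ann·L/Q = 0.7814 s
t_cycle = t_ext + t_ret

t ≈ 2.66 s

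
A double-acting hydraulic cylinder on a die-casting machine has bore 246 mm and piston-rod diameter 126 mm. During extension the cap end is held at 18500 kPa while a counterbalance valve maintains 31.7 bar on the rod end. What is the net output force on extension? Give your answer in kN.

F ≈ 768 kN

Cap-side area A_cap = π/4 × (246 mm)² = 47530 mm^2
Rod-side annular area A_ann = π/4 × (246² − 126²) = 35060 mm^2
Net thrust = P_cap·A_cap − P_rod·A_ann = 879.3 kN − 111.1 kN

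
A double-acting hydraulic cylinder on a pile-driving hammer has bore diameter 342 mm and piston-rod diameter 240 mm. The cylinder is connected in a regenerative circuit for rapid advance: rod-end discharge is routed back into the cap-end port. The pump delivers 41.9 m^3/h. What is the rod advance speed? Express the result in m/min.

In regeneration the rod-end outflow joins the pump flow into the cap end, so the net volume the pump must supply per unit advance equals the rod cross-section area.
Rod cross-section A_rod = π/4 × (240 mm)² = 45240 mm^2
v = Q_pump / A_rod

v ≈ 15.4 m/min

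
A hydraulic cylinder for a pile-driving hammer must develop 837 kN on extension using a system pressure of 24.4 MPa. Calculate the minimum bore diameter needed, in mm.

D ≈ 209 mm

Extension force acts on the full piston face: F = P × (π/4)D².
D = √(4F / (πP)) = √(4 × 837 kN / (π × 24.4 MPa))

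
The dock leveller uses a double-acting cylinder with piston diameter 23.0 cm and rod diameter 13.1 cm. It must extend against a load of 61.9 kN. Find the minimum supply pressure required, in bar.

P ≈ 14.9 bar

Cap-side area A_cap = π/4 × (23.0 cm)² = 415.5 cm^2
P = F / A = 61.9 kN / A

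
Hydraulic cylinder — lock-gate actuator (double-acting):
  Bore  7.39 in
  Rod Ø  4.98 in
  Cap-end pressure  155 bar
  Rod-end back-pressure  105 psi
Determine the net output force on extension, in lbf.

Cap-side area A_cap = π/4 × (7.39 in)² = 42.89 in^2
Rod-side annular area A_ann = π/4 × (7.39² − 4.98²) = 23.41 in^2
Net thrust = P_cap·A_cap − P_rod·A_ann = 96430 lbf − 2458 lbf

F ≈ 94000 lbf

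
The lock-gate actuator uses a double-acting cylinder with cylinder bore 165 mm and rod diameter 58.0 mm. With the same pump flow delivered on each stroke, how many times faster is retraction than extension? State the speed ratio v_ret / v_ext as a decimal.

v_ret/v_ext ≈ 1.14

Cap-side area A_cap = π/4 × (165 mm)² = 21380 mm^2
Rod-side annular area A_ann = π/4 × (165² − 58.0²) = 18740 mm^2
For equal Q, v ∝ 1/A, so v_ret/v_ext = A_cap/A_ann.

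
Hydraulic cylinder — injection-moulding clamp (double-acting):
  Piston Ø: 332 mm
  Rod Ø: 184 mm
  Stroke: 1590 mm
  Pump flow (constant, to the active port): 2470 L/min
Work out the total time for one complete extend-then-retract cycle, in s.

t ≈ 5.66 s

Cap-side area A_cap = π/4 × (332 mm)² = 86570 mm^2
Rod-side annular area A_ann = π/4 × (332² − 184²) = 59980 mm^2
t_ext = A_cap·L/Q = 3.344 s
t_ret = A_ann·L/Q = 2.317 s
t_cycle = t_ext + t_ret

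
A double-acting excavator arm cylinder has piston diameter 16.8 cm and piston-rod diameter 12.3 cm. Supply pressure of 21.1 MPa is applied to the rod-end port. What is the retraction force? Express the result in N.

F ≈ 2.17e5 N

Rod-side annular area A_ann = π/4 × (16.8² − 12.3²) = 102.8 cm^2
On retraction the pressure acts on the annular area (bore minus rod).
F = P × A_ann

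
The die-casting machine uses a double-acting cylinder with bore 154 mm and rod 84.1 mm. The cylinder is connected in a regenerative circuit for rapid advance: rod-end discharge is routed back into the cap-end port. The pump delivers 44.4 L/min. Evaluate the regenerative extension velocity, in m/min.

v ≈ 7.99 m/min

In regeneration the rod-end outflow joins the pump flow into the cap end, so the net volume the pump must supply per unit advance equals the rod cross-section area.
Rod cross-section A_rod = π/4 × (84.1 mm)² = 5555 mm^2
v = Q_pump / A_rod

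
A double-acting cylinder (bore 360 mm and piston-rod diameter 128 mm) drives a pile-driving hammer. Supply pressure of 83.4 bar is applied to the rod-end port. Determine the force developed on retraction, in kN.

Rod-side annular area A_ann = π/4 × (360² − 128²) = 88920 mm^2
On retraction the pressure acts on the annular area (bore minus rod).
F = P × A_ann

F ≈ 742 kN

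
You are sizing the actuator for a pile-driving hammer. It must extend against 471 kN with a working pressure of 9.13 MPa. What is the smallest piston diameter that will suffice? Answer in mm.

Extension force acts on the full piston face: F = P × (π/4)D².
D = √(4F / (πP)) = √(4 × 471 kN / (π × 9.13 MPa))

D ≈ 256 mm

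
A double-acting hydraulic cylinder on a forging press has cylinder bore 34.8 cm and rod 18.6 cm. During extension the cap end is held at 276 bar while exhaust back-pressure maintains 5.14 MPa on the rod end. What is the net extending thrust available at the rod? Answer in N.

F ≈ 2.28e6 N

Cap-side area A_cap = π/4 × (34.8 cm)² = 951.1 cm^2
Rod-side annular area A_ann = π/4 × (34.8² − 18.6²) = 679.4 cm^2
Net thrust = P_cap·A_cap − P_rod·A_ann = 2.625e6 N − 3.492e5 N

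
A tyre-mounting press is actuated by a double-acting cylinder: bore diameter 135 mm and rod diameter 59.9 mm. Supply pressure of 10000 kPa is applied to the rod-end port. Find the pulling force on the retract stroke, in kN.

Rod-side annular area A_ann = π/4 × (135² − 59.9²) = 11500 mm^2
On retraction the pressure acts on the annular area (bore minus rod).
F = P × A_ann

F ≈ 115 kN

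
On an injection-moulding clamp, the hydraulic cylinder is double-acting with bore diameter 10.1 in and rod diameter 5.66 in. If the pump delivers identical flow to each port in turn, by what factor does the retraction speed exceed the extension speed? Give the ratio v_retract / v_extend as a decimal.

v_ret/v_ext ≈ 1.46

Cap-side area A_cap = π/4 × (10.1 in)² = 80.12 in^2
Rod-side annular area A_ann = π/4 × (10.1² − 5.66²) = 54.96 in^2
For equal Q, v ∝ 1/A, so v_ret/v_ext = A_cap/A_ann.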